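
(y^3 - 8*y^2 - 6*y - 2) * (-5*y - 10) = -5*y^4 + 30*y^3 + 110*y^2 + 70*y + 20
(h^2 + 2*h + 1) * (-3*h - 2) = -3*h^3 - 8*h^2 - 7*h - 2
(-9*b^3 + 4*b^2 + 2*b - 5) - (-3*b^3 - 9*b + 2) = -6*b^3 + 4*b^2 + 11*b - 7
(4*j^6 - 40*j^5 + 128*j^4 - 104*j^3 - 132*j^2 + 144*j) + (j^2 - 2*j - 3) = 4*j^6 - 40*j^5 + 128*j^4 - 104*j^3 - 131*j^2 + 142*j - 3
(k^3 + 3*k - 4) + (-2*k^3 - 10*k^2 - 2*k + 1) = -k^3 - 10*k^2 + k - 3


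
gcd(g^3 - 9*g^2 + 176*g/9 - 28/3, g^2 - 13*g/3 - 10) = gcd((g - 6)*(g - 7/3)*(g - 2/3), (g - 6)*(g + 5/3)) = g - 6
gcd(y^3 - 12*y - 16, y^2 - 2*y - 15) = 1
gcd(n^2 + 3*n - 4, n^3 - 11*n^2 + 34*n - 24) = n - 1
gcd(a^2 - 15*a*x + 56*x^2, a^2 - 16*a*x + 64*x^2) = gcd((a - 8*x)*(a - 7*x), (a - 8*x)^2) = -a + 8*x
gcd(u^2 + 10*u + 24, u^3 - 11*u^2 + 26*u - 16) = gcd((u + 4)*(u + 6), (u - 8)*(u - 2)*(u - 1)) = 1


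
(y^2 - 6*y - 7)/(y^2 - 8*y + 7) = (y + 1)/(y - 1)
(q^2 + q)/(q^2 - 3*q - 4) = q/(q - 4)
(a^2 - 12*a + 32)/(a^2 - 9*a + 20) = (a - 8)/(a - 5)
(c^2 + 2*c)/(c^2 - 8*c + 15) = c*(c + 2)/(c^2 - 8*c + 15)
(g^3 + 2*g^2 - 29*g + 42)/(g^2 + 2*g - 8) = (g^2 + 4*g - 21)/(g + 4)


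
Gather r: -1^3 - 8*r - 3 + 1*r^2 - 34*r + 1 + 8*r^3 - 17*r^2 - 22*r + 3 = 8*r^3 - 16*r^2 - 64*r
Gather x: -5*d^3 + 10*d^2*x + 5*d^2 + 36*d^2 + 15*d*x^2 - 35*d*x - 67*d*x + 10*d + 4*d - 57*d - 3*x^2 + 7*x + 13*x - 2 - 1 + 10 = -5*d^3 + 41*d^2 - 43*d + x^2*(15*d - 3) + x*(10*d^2 - 102*d + 20) + 7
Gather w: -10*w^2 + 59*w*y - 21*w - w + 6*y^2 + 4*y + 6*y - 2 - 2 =-10*w^2 + w*(59*y - 22) + 6*y^2 + 10*y - 4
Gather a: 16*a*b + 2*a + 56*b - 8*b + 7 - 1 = a*(16*b + 2) + 48*b + 6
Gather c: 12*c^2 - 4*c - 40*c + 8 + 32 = 12*c^2 - 44*c + 40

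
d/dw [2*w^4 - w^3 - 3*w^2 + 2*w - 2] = 8*w^3 - 3*w^2 - 6*w + 2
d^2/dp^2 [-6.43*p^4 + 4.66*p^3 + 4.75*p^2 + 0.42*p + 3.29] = -77.16*p^2 + 27.96*p + 9.5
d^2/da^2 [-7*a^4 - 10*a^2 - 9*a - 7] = -84*a^2 - 20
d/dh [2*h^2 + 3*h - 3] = 4*h + 3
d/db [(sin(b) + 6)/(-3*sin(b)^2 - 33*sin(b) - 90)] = cos(b)/(3*(sin(b) + 5)^2)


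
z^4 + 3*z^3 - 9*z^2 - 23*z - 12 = (z - 3)*(z + 1)^2*(z + 4)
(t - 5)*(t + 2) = t^2 - 3*t - 10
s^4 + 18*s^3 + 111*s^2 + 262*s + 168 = (s + 1)*(s + 4)*(s + 6)*(s + 7)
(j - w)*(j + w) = j^2 - w^2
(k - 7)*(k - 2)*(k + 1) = k^3 - 8*k^2 + 5*k + 14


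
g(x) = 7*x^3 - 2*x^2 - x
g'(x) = 21*x^2 - 4*x - 1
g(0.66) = 0.48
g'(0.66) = 5.51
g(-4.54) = -691.72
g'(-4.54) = 450.00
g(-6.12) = -1673.34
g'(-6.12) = 810.02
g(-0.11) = 0.08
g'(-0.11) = -0.31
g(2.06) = 50.65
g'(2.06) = 79.88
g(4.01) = 415.20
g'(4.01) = 320.64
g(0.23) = -0.25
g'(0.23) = -0.81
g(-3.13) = -231.11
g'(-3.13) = 217.25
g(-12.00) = -12372.00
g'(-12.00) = 3071.00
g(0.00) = 0.00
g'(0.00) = -1.00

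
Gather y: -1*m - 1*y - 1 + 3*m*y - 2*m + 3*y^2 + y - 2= 3*m*y - 3*m + 3*y^2 - 3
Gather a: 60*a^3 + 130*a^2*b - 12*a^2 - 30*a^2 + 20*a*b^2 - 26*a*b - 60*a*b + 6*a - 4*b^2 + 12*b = 60*a^3 + a^2*(130*b - 42) + a*(20*b^2 - 86*b + 6) - 4*b^2 + 12*b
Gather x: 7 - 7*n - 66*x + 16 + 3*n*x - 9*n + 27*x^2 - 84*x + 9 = -16*n + 27*x^2 + x*(3*n - 150) + 32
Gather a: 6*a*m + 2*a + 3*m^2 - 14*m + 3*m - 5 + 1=a*(6*m + 2) + 3*m^2 - 11*m - 4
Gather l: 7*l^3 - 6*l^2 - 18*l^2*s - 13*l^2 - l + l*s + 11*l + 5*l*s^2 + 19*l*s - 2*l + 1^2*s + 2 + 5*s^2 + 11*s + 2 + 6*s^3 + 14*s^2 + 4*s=7*l^3 + l^2*(-18*s - 19) + l*(5*s^2 + 20*s + 8) + 6*s^3 + 19*s^2 + 16*s + 4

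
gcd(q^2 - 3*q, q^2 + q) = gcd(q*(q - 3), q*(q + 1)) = q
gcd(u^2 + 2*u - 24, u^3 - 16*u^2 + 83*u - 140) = u - 4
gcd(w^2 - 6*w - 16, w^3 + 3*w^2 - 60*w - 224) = w - 8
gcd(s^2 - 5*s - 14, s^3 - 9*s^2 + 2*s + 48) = s + 2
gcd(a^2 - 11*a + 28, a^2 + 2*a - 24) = a - 4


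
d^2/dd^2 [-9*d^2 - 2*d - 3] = -18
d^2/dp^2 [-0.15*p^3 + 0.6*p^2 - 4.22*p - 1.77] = 1.2 - 0.9*p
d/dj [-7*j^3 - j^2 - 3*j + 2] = -21*j^2 - 2*j - 3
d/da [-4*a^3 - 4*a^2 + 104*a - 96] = -12*a^2 - 8*a + 104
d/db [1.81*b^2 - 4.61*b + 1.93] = 3.62*b - 4.61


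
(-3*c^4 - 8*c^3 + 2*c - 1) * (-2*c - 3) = 6*c^5 + 25*c^4 + 24*c^3 - 4*c^2 - 4*c + 3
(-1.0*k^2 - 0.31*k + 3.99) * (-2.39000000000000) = 2.39*k^2 + 0.7409*k - 9.5361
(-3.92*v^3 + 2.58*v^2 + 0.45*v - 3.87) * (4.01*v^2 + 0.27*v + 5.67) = -15.7192*v^5 + 9.2874*v^4 - 19.7253*v^3 - 0.768599999999999*v^2 + 1.5066*v - 21.9429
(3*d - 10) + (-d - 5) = 2*d - 15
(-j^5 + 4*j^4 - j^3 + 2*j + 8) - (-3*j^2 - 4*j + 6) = -j^5 + 4*j^4 - j^3 + 3*j^2 + 6*j + 2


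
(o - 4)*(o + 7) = o^2 + 3*o - 28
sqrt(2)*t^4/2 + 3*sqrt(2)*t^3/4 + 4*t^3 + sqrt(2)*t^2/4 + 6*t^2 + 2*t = t*(t + 1/2)*(t + 4*sqrt(2))*(sqrt(2)*t/2 + sqrt(2)/2)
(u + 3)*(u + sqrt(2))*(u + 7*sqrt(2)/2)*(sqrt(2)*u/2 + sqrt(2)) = sqrt(2)*u^4/2 + 5*sqrt(2)*u^3/2 + 9*u^3/2 + 13*sqrt(2)*u^2/2 + 45*u^2/2 + 35*sqrt(2)*u/2 + 27*u + 21*sqrt(2)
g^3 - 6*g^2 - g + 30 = (g - 5)*(g - 3)*(g + 2)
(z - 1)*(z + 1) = z^2 - 1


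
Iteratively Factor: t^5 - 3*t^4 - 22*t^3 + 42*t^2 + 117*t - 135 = (t + 3)*(t^4 - 6*t^3 - 4*t^2 + 54*t - 45) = (t + 3)^2*(t^3 - 9*t^2 + 23*t - 15) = (t - 5)*(t + 3)^2*(t^2 - 4*t + 3) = (t - 5)*(t - 3)*(t + 3)^2*(t - 1)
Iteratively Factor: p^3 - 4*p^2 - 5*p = (p + 1)*(p^2 - 5*p) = (p - 5)*(p + 1)*(p)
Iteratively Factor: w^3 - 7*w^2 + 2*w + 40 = (w + 2)*(w^2 - 9*w + 20) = (w - 4)*(w + 2)*(w - 5)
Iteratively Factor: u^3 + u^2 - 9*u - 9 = (u + 1)*(u^2 - 9) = (u - 3)*(u + 1)*(u + 3)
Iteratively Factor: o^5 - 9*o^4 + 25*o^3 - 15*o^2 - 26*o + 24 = (o - 1)*(o^4 - 8*o^3 + 17*o^2 + 2*o - 24) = (o - 3)*(o - 1)*(o^3 - 5*o^2 + 2*o + 8) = (o - 4)*(o - 3)*(o - 1)*(o^2 - o - 2) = (o - 4)*(o - 3)*(o - 1)*(o + 1)*(o - 2)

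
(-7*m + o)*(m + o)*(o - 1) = -7*m^2*o + 7*m^2 - 6*m*o^2 + 6*m*o + o^3 - o^2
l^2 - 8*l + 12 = (l - 6)*(l - 2)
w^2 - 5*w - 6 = (w - 6)*(w + 1)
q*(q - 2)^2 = q^3 - 4*q^2 + 4*q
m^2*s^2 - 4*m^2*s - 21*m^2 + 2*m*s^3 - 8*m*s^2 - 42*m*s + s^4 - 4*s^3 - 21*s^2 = (m + s)^2*(s - 7)*(s + 3)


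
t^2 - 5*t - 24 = (t - 8)*(t + 3)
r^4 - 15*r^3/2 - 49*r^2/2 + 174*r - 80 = (r - 8)*(r - 4)*(r - 1/2)*(r + 5)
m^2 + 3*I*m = m*(m + 3*I)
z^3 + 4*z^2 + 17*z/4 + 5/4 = (z + 1/2)*(z + 1)*(z + 5/2)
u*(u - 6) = u^2 - 6*u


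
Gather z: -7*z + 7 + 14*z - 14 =7*z - 7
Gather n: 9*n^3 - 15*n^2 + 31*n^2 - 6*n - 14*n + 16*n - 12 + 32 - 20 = 9*n^3 + 16*n^2 - 4*n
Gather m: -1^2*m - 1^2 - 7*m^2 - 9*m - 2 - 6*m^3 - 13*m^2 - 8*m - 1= -6*m^3 - 20*m^2 - 18*m - 4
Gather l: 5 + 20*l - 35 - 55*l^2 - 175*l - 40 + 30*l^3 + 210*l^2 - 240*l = 30*l^3 + 155*l^2 - 395*l - 70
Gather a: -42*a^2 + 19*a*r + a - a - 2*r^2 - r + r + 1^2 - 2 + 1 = -42*a^2 + 19*a*r - 2*r^2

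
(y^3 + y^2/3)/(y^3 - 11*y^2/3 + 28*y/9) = 3*y*(3*y + 1)/(9*y^2 - 33*y + 28)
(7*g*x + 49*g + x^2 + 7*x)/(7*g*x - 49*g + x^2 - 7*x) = (x + 7)/(x - 7)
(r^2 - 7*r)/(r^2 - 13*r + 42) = r/(r - 6)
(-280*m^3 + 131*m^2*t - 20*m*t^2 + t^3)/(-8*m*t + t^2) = 35*m^2/t - 12*m + t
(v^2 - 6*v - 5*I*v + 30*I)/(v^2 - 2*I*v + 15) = (v - 6)/(v + 3*I)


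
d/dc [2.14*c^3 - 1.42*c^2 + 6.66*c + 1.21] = 6.42*c^2 - 2.84*c + 6.66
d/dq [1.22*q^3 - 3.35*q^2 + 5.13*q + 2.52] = 3.66*q^2 - 6.7*q + 5.13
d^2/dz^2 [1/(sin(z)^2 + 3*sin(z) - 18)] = (-4*sin(z)^4 - 9*sin(z)^3 - 75*sin(z)^2 - 36*sin(z) + 54)/(sin(z)^2 + 3*sin(z) - 18)^3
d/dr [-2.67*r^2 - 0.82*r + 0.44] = -5.34*r - 0.82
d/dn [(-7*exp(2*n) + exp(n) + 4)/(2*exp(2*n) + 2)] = (-exp(2*n) - 22*exp(n) + 1)*exp(n)/(2*(exp(4*n) + 2*exp(2*n) + 1))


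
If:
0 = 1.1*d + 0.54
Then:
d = -0.49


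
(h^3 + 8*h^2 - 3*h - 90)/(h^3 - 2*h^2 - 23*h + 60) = (h + 6)/(h - 4)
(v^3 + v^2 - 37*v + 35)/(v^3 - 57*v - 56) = (v^2 - 6*v + 5)/(v^2 - 7*v - 8)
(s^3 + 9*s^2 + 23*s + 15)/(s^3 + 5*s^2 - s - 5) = (s + 3)/(s - 1)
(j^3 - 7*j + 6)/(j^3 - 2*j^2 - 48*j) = (-j^3 + 7*j - 6)/(j*(-j^2 + 2*j + 48))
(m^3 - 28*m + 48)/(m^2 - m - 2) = (m^2 + 2*m - 24)/(m + 1)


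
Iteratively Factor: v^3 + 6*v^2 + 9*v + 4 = (v + 1)*(v^2 + 5*v + 4) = (v + 1)^2*(v + 4)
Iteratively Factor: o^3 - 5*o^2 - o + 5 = (o + 1)*(o^2 - 6*o + 5) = (o - 1)*(o + 1)*(o - 5)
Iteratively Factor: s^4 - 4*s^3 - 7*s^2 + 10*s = (s)*(s^3 - 4*s^2 - 7*s + 10) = s*(s + 2)*(s^2 - 6*s + 5) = s*(s - 1)*(s + 2)*(s - 5)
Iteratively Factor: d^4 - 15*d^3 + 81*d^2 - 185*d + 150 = (d - 5)*(d^3 - 10*d^2 + 31*d - 30) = (d - 5)*(d - 2)*(d^2 - 8*d + 15) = (d - 5)^2*(d - 2)*(d - 3)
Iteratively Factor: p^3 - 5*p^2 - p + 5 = (p + 1)*(p^2 - 6*p + 5) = (p - 5)*(p + 1)*(p - 1)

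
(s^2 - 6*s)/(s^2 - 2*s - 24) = s/(s + 4)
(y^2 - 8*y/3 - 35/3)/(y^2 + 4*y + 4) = (3*y^2 - 8*y - 35)/(3*(y^2 + 4*y + 4))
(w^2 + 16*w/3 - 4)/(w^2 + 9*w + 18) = (w - 2/3)/(w + 3)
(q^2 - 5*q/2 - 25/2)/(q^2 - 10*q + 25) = (q + 5/2)/(q - 5)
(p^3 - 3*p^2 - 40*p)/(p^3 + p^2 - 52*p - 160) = p/(p + 4)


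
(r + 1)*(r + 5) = r^2 + 6*r + 5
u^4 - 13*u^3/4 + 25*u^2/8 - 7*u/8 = u*(u - 7/4)*(u - 1)*(u - 1/2)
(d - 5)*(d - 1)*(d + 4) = d^3 - 2*d^2 - 19*d + 20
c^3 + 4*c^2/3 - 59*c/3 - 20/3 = (c - 4)*(c + 1/3)*(c + 5)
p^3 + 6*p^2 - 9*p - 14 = (p - 2)*(p + 1)*(p + 7)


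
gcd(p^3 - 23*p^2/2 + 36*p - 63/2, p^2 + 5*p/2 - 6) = p - 3/2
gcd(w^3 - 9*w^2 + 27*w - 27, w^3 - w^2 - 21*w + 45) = w^2 - 6*w + 9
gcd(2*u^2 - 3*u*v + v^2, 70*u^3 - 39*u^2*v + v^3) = 2*u - v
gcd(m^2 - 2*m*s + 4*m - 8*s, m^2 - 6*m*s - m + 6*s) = 1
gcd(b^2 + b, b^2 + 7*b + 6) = b + 1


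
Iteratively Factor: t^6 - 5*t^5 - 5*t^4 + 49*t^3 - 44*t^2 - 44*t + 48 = (t - 2)*(t^5 - 3*t^4 - 11*t^3 + 27*t^2 + 10*t - 24) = (t - 2)*(t - 1)*(t^4 - 2*t^3 - 13*t^2 + 14*t + 24) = (t - 2)^2*(t - 1)*(t^3 - 13*t - 12) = (t - 4)*(t - 2)^2*(t - 1)*(t^2 + 4*t + 3) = (t - 4)*(t - 2)^2*(t - 1)*(t + 3)*(t + 1)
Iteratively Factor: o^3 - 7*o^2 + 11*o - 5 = (o - 1)*(o^2 - 6*o + 5) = (o - 5)*(o - 1)*(o - 1)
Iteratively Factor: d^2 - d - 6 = (d + 2)*(d - 3)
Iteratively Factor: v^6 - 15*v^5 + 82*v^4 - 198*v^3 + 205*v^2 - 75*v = (v - 1)*(v^5 - 14*v^4 + 68*v^3 - 130*v^2 + 75*v) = (v - 5)*(v - 1)*(v^4 - 9*v^3 + 23*v^2 - 15*v) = (v - 5)*(v - 1)^2*(v^3 - 8*v^2 + 15*v) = (v - 5)^2*(v - 1)^2*(v^2 - 3*v) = (v - 5)^2*(v - 3)*(v - 1)^2*(v)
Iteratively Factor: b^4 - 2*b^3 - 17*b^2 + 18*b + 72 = (b - 3)*(b^3 + b^2 - 14*b - 24) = (b - 3)*(b + 2)*(b^2 - b - 12) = (b - 3)*(b + 2)*(b + 3)*(b - 4)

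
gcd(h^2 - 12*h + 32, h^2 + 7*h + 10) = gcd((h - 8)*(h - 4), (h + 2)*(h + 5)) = 1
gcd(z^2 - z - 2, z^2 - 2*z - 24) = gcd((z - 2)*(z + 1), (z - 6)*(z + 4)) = 1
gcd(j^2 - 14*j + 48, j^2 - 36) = j - 6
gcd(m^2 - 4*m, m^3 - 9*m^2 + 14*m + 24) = m - 4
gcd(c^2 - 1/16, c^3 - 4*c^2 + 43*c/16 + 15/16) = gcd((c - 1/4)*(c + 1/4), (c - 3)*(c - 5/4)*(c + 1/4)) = c + 1/4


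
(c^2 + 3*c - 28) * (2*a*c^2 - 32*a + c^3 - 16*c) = 2*a*c^4 + 6*a*c^3 - 88*a*c^2 - 96*a*c + 896*a + c^5 + 3*c^4 - 44*c^3 - 48*c^2 + 448*c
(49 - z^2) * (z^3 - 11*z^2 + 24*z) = -z^5 + 11*z^4 + 25*z^3 - 539*z^2 + 1176*z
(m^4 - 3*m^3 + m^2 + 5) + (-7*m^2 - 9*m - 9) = m^4 - 3*m^3 - 6*m^2 - 9*m - 4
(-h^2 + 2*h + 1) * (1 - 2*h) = 2*h^3 - 5*h^2 + 1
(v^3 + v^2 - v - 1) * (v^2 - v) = v^5 - 2*v^3 + v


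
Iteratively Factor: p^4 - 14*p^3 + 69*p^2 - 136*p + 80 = (p - 5)*(p^3 - 9*p^2 + 24*p - 16) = (p - 5)*(p - 1)*(p^2 - 8*p + 16) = (p - 5)*(p - 4)*(p - 1)*(p - 4)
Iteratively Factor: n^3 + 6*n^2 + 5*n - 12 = (n - 1)*(n^2 + 7*n + 12) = (n - 1)*(n + 3)*(n + 4)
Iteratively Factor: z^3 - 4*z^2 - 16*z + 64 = (z - 4)*(z^2 - 16) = (z - 4)*(z + 4)*(z - 4)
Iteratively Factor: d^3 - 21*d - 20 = (d - 5)*(d^2 + 5*d + 4) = (d - 5)*(d + 1)*(d + 4)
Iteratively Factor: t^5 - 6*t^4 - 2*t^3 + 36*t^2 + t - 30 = (t + 1)*(t^4 - 7*t^3 + 5*t^2 + 31*t - 30) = (t - 3)*(t + 1)*(t^3 - 4*t^2 - 7*t + 10) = (t - 3)*(t + 1)*(t + 2)*(t^2 - 6*t + 5) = (t - 5)*(t - 3)*(t + 1)*(t + 2)*(t - 1)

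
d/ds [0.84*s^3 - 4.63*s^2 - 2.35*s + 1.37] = 2.52*s^2 - 9.26*s - 2.35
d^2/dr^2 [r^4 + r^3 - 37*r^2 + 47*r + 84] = 12*r^2 + 6*r - 74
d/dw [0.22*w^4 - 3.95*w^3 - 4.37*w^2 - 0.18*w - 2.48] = 0.88*w^3 - 11.85*w^2 - 8.74*w - 0.18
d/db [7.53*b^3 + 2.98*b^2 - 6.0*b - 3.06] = 22.59*b^2 + 5.96*b - 6.0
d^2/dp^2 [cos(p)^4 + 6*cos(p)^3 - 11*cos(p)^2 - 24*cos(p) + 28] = -16*sin(p)^4 - 24*sin(p)^2 + 39*cos(p)/2 - 27*cos(3*p)/2 + 18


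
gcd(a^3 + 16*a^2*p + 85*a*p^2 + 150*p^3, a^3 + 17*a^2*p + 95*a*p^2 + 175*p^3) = a^2 + 10*a*p + 25*p^2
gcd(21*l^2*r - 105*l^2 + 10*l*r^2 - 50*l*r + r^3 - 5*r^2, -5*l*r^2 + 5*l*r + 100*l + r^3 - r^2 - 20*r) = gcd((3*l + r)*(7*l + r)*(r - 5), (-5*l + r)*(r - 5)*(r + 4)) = r - 5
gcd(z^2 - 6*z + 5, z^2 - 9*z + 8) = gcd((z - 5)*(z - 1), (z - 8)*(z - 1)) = z - 1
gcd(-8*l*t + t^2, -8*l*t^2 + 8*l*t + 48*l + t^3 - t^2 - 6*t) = -8*l + t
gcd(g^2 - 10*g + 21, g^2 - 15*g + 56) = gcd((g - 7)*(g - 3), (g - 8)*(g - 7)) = g - 7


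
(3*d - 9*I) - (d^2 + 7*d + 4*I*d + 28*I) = -d^2 - 4*d - 4*I*d - 37*I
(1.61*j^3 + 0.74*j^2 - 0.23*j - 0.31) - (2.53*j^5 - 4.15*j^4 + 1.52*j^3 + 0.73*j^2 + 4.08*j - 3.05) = -2.53*j^5 + 4.15*j^4 + 0.0900000000000001*j^3 + 0.01*j^2 - 4.31*j + 2.74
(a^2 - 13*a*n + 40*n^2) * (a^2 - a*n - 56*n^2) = a^4 - 14*a^3*n - 3*a^2*n^2 + 688*a*n^3 - 2240*n^4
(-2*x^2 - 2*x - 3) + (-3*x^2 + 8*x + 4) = -5*x^2 + 6*x + 1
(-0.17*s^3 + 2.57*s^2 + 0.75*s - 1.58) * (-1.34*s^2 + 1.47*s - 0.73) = 0.2278*s^5 - 3.6937*s^4 + 2.897*s^3 + 1.3436*s^2 - 2.8701*s + 1.1534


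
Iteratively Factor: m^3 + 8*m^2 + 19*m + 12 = (m + 4)*(m^2 + 4*m + 3) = (m + 1)*(m + 4)*(m + 3)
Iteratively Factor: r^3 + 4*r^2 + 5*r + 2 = (r + 1)*(r^2 + 3*r + 2) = (r + 1)^2*(r + 2)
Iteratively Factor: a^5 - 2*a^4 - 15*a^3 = (a)*(a^4 - 2*a^3 - 15*a^2) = a^2*(a^3 - 2*a^2 - 15*a) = a^2*(a + 3)*(a^2 - 5*a) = a^3*(a + 3)*(a - 5)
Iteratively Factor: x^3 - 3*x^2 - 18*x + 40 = (x - 5)*(x^2 + 2*x - 8) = (x - 5)*(x + 4)*(x - 2)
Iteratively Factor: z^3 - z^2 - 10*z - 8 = (z + 2)*(z^2 - 3*z - 4) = (z + 1)*(z + 2)*(z - 4)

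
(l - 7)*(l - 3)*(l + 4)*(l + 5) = l^4 - l^3 - 49*l^2 - 11*l + 420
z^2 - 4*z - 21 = (z - 7)*(z + 3)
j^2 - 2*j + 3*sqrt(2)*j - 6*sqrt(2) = (j - 2)*(j + 3*sqrt(2))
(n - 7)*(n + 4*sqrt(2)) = n^2 - 7*n + 4*sqrt(2)*n - 28*sqrt(2)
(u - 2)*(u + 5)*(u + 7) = u^3 + 10*u^2 + 11*u - 70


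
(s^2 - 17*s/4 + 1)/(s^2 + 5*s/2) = (4*s^2 - 17*s + 4)/(2*s*(2*s + 5))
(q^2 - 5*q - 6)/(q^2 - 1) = (q - 6)/(q - 1)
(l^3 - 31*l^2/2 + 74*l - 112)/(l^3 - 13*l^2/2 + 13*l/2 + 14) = (l - 8)/(l + 1)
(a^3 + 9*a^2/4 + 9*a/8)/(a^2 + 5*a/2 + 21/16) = 2*a*(2*a + 3)/(4*a + 7)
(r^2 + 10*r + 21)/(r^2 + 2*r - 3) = (r + 7)/(r - 1)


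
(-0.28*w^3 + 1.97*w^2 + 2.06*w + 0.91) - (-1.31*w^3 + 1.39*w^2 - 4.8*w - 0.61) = 1.03*w^3 + 0.58*w^2 + 6.86*w + 1.52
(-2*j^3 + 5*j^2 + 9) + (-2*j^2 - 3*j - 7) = -2*j^3 + 3*j^2 - 3*j + 2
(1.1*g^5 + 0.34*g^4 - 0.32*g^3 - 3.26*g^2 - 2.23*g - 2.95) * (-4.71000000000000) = -5.181*g^5 - 1.6014*g^4 + 1.5072*g^3 + 15.3546*g^2 + 10.5033*g + 13.8945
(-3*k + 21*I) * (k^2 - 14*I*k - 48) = -3*k^3 + 63*I*k^2 + 438*k - 1008*I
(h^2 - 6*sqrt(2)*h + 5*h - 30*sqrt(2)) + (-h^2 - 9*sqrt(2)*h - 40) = -15*sqrt(2)*h + 5*h - 30*sqrt(2) - 40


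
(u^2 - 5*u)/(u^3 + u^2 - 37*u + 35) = u/(u^2 + 6*u - 7)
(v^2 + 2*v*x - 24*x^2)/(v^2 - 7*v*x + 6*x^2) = (v^2 + 2*v*x - 24*x^2)/(v^2 - 7*v*x + 6*x^2)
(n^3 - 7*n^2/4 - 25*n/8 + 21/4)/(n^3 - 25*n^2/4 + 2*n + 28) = (n^2 - 7*n/2 + 3)/(n^2 - 8*n + 16)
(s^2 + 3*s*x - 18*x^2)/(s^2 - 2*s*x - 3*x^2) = (s + 6*x)/(s + x)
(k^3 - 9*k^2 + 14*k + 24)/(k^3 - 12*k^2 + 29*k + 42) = (k - 4)/(k - 7)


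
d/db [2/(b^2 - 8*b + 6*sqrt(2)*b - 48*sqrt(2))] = 4*(-b - 3*sqrt(2) + 4)/(b^2 - 8*b + 6*sqrt(2)*b - 48*sqrt(2))^2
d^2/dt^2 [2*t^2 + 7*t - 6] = 4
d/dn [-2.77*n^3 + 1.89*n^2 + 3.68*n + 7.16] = -8.31*n^2 + 3.78*n + 3.68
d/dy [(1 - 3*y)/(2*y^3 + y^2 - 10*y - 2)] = (-6*y^3 - 3*y^2 + 30*y + 2*(3*y - 1)*(3*y^2 + y - 5) + 6)/(2*y^3 + y^2 - 10*y - 2)^2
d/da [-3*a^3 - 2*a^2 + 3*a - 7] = -9*a^2 - 4*a + 3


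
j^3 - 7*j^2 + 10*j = j*(j - 5)*(j - 2)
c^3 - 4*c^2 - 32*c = c*(c - 8)*(c + 4)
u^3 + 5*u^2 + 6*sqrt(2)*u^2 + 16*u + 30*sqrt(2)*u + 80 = (u + 5)*(u + 2*sqrt(2))*(u + 4*sqrt(2))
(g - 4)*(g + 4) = g^2 - 16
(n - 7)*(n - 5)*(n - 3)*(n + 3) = n^4 - 12*n^3 + 26*n^2 + 108*n - 315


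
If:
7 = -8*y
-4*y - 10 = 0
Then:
No Solution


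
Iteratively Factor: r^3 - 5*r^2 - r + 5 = (r - 1)*(r^2 - 4*r - 5) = (r - 1)*(r + 1)*(r - 5)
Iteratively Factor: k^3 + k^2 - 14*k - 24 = (k + 2)*(k^2 - k - 12) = (k + 2)*(k + 3)*(k - 4)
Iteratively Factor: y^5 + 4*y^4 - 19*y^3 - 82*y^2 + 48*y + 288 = (y - 4)*(y^4 + 8*y^3 + 13*y^2 - 30*y - 72) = (y - 4)*(y + 3)*(y^3 + 5*y^2 - 2*y - 24) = (y - 4)*(y - 2)*(y + 3)*(y^2 + 7*y + 12) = (y - 4)*(y - 2)*(y + 3)*(y + 4)*(y + 3)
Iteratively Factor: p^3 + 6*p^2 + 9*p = (p)*(p^2 + 6*p + 9) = p*(p + 3)*(p + 3)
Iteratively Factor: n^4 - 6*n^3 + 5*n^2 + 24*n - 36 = (n - 3)*(n^3 - 3*n^2 - 4*n + 12) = (n - 3)*(n + 2)*(n^2 - 5*n + 6) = (n - 3)^2*(n + 2)*(n - 2)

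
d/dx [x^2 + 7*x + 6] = 2*x + 7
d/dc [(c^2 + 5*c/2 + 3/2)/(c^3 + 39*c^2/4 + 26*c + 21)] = 2*(-8*c^4 - 40*c^3 - 23*c^2 + 102*c + 108)/(16*c^6 + 312*c^5 + 2353*c^4 + 8784*c^3 + 17368*c^2 + 17472*c + 7056)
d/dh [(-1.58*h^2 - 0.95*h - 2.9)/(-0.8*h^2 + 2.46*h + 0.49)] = (-4.6468*h^2 - 6.1884*h + 6.6685)/(0.64*h^4 - 3.936*h^3 + 5.2676*h^2 + 2.4108*h + 0.2401)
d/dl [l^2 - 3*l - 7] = 2*l - 3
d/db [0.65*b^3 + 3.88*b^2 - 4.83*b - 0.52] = 1.95*b^2 + 7.76*b - 4.83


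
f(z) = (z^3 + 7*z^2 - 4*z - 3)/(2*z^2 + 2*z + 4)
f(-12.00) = -2.52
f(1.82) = 1.33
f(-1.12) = 2.07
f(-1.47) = 2.76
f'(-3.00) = 0.57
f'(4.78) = 0.73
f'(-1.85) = -0.42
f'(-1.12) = -2.52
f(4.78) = 4.17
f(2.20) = 1.81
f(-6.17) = 0.79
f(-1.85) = 3.08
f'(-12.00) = 0.54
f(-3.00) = 2.81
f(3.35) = 3.01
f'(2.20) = 1.20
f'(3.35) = 0.91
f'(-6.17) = 0.61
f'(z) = (-4*z - 2)*(z^3 + 7*z^2 - 4*z - 3)/(2*z^2 + 2*z + 4)^2 + (3*z^2 + 14*z - 4)/(2*z^2 + 2*z + 4) = (z^4 + 2*z^3 + 17*z^2 + 34*z - 5)/(2*(z^4 + 2*z^3 + 5*z^2 + 4*z + 4))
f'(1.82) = 1.34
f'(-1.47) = -1.38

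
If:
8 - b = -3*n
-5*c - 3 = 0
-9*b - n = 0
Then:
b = 2/7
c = -3/5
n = -18/7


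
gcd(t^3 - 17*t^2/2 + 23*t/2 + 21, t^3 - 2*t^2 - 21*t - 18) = t^2 - 5*t - 6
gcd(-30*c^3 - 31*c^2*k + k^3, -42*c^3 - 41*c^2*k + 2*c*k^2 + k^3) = 6*c^2 + 5*c*k - k^2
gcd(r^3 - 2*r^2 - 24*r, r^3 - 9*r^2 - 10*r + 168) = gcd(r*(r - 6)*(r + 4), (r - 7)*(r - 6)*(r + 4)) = r^2 - 2*r - 24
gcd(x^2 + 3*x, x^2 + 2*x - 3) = x + 3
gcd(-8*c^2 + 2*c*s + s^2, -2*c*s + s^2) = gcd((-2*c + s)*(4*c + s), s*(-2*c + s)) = -2*c + s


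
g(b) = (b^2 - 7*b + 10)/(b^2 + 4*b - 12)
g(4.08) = -0.09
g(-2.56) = -2.20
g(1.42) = -0.48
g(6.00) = 0.08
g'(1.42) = 0.20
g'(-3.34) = 1.55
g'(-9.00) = 1.22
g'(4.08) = 0.11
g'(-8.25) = 2.17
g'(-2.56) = 0.93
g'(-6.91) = 13.28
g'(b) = (-2*b - 4)*(b^2 - 7*b + 10)/(b^2 + 4*b - 12)^2 + (2*b - 7)/(b^2 + 4*b - 12) = 11/(b^2 + 12*b + 36)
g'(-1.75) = 0.61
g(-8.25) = 5.89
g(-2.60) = -2.24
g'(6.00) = 0.08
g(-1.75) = -1.59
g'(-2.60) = 0.95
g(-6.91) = 13.09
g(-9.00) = 4.67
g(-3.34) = -3.14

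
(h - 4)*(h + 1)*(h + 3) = h^3 - 13*h - 12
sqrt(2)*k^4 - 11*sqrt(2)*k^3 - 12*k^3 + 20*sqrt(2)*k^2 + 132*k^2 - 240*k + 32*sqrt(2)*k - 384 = (k - 8)*(k - 4)*(k - 6*sqrt(2))*(sqrt(2)*k + sqrt(2))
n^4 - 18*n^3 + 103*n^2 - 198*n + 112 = (n - 8)*(n - 7)*(n - 2)*(n - 1)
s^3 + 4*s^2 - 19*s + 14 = (s - 2)*(s - 1)*(s + 7)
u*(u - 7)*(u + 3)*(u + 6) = u^4 + 2*u^3 - 45*u^2 - 126*u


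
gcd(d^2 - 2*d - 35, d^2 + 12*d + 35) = d + 5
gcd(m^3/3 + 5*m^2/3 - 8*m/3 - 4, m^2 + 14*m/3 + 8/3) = 1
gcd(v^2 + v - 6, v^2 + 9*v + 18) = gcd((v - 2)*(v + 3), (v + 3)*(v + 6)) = v + 3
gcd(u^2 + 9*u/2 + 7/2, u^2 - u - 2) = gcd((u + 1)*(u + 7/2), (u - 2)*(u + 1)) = u + 1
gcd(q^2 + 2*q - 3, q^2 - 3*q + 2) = q - 1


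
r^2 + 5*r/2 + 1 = (r + 1/2)*(r + 2)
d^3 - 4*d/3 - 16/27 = (d - 4/3)*(d + 2/3)^2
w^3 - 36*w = w*(w - 6)*(w + 6)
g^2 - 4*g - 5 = (g - 5)*(g + 1)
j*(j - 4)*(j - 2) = j^3 - 6*j^2 + 8*j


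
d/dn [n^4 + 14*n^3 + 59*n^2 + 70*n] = 4*n^3 + 42*n^2 + 118*n + 70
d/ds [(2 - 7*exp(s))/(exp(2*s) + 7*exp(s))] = (7*exp(2*s) - 4*exp(s) - 14)*exp(-s)/(exp(2*s) + 14*exp(s) + 49)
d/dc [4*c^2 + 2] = 8*c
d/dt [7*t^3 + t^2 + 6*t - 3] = 21*t^2 + 2*t + 6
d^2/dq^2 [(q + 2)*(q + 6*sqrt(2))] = 2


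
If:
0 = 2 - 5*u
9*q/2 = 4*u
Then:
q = 16/45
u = 2/5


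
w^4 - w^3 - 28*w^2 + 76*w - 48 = (w - 4)*(w - 2)*(w - 1)*(w + 6)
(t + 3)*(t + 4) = t^2 + 7*t + 12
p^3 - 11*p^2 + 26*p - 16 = (p - 8)*(p - 2)*(p - 1)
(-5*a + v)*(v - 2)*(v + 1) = -5*a*v^2 + 5*a*v + 10*a + v^3 - v^2 - 2*v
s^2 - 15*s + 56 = (s - 8)*(s - 7)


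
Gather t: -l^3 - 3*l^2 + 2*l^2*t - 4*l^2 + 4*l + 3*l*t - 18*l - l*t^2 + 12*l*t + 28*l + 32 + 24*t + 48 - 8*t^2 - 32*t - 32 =-l^3 - 7*l^2 + 14*l + t^2*(-l - 8) + t*(2*l^2 + 15*l - 8) + 48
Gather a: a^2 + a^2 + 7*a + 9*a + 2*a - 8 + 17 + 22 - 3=2*a^2 + 18*a + 28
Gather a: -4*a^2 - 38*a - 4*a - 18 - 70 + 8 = -4*a^2 - 42*a - 80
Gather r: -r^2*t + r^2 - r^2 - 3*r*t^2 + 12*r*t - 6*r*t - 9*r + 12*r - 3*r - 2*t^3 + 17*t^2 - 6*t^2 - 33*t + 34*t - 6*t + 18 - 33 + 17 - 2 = -r^2*t + r*(-3*t^2 + 6*t) - 2*t^3 + 11*t^2 - 5*t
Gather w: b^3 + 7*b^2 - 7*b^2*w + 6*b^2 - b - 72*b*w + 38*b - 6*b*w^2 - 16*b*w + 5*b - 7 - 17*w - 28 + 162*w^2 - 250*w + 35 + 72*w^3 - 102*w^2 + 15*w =b^3 + 13*b^2 + 42*b + 72*w^3 + w^2*(60 - 6*b) + w*(-7*b^2 - 88*b - 252)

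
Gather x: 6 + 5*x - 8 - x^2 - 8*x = -x^2 - 3*x - 2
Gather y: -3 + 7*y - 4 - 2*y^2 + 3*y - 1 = -2*y^2 + 10*y - 8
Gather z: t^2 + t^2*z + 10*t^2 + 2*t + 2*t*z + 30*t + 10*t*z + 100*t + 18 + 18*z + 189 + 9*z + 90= 11*t^2 + 132*t + z*(t^2 + 12*t + 27) + 297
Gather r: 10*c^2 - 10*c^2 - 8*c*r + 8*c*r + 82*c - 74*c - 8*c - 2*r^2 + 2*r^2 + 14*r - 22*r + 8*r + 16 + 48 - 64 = 0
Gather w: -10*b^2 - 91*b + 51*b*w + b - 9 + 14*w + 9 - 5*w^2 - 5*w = -10*b^2 - 90*b - 5*w^2 + w*(51*b + 9)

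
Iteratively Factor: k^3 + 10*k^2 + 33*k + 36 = (k + 4)*(k^2 + 6*k + 9) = (k + 3)*(k + 4)*(k + 3)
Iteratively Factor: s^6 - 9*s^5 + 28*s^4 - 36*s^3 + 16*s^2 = (s)*(s^5 - 9*s^4 + 28*s^3 - 36*s^2 + 16*s) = s*(s - 2)*(s^4 - 7*s^3 + 14*s^2 - 8*s) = s*(s - 4)*(s - 2)*(s^3 - 3*s^2 + 2*s) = s^2*(s - 4)*(s - 2)*(s^2 - 3*s + 2) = s^2*(s - 4)*(s - 2)^2*(s - 1)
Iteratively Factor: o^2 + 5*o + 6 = (o + 3)*(o + 2)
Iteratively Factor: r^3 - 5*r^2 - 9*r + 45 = (r - 3)*(r^2 - 2*r - 15) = (r - 3)*(r + 3)*(r - 5)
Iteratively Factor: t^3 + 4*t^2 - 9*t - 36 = (t - 3)*(t^2 + 7*t + 12) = (t - 3)*(t + 4)*(t + 3)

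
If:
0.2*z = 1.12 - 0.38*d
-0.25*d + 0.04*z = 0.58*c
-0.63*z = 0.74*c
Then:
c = -0.94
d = 2.36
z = 1.11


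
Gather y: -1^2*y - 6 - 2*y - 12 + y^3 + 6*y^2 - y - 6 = y^3 + 6*y^2 - 4*y - 24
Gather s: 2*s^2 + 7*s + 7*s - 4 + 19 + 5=2*s^2 + 14*s + 20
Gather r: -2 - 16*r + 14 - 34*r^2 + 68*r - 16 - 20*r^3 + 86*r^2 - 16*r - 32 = -20*r^3 + 52*r^2 + 36*r - 36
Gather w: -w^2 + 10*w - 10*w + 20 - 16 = 4 - w^2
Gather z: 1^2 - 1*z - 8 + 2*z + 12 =z + 5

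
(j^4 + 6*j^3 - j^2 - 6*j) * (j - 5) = j^5 + j^4 - 31*j^3 - j^2 + 30*j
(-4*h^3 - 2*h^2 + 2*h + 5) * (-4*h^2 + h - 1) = 16*h^5 + 4*h^4 - 6*h^3 - 16*h^2 + 3*h - 5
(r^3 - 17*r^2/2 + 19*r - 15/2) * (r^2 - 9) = r^5 - 17*r^4/2 + 10*r^3 + 69*r^2 - 171*r + 135/2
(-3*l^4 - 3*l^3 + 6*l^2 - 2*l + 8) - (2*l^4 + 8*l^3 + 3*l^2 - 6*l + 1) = -5*l^4 - 11*l^3 + 3*l^2 + 4*l + 7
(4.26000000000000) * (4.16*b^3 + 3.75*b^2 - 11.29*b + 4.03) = 17.7216*b^3 + 15.975*b^2 - 48.0954*b + 17.1678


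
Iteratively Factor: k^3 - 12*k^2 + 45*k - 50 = (k - 2)*(k^2 - 10*k + 25) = (k - 5)*(k - 2)*(k - 5)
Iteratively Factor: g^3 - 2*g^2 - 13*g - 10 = (g + 2)*(g^2 - 4*g - 5) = (g - 5)*(g + 2)*(g + 1)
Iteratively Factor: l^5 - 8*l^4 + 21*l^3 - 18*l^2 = (l - 2)*(l^4 - 6*l^3 + 9*l^2) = l*(l - 2)*(l^3 - 6*l^2 + 9*l) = l*(l - 3)*(l - 2)*(l^2 - 3*l) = l^2*(l - 3)*(l - 2)*(l - 3)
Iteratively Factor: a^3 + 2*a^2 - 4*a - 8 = (a - 2)*(a^2 + 4*a + 4) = (a - 2)*(a + 2)*(a + 2)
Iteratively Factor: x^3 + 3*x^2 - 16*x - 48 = (x + 4)*(x^2 - x - 12) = (x + 3)*(x + 4)*(x - 4)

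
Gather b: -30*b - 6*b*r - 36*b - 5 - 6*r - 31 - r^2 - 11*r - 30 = b*(-6*r - 66) - r^2 - 17*r - 66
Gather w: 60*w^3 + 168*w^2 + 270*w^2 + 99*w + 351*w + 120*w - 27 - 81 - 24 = 60*w^3 + 438*w^2 + 570*w - 132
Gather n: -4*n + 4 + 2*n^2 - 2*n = 2*n^2 - 6*n + 4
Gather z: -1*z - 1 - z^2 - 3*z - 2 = -z^2 - 4*z - 3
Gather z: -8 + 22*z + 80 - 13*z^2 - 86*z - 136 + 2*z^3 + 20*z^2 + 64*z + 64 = 2*z^3 + 7*z^2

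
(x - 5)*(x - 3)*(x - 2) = x^3 - 10*x^2 + 31*x - 30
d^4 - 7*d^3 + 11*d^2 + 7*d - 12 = (d - 4)*(d - 3)*(d - 1)*(d + 1)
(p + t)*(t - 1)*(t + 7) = p*t^2 + 6*p*t - 7*p + t^3 + 6*t^2 - 7*t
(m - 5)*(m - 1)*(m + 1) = m^3 - 5*m^2 - m + 5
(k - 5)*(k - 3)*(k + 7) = k^3 - k^2 - 41*k + 105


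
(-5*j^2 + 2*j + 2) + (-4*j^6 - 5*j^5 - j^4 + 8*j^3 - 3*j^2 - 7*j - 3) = -4*j^6 - 5*j^5 - j^4 + 8*j^3 - 8*j^2 - 5*j - 1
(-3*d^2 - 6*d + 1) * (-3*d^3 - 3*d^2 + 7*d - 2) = 9*d^5 + 27*d^4 - 6*d^3 - 39*d^2 + 19*d - 2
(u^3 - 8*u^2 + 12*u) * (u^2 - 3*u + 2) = u^5 - 11*u^4 + 38*u^3 - 52*u^2 + 24*u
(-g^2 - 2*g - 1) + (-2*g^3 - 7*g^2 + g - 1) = -2*g^3 - 8*g^2 - g - 2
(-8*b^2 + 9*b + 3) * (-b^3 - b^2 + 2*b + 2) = 8*b^5 - b^4 - 28*b^3 - b^2 + 24*b + 6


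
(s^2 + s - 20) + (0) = s^2 + s - 20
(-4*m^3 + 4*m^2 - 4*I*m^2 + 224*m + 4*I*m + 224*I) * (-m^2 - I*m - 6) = 4*m^5 - 4*m^4 + 8*I*m^4 - 204*m^3 - 8*I*m^3 - 20*m^2 - 424*I*m^2 - 1120*m - 24*I*m - 1344*I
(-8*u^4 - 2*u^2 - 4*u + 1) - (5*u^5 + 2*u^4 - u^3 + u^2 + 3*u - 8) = -5*u^5 - 10*u^4 + u^3 - 3*u^2 - 7*u + 9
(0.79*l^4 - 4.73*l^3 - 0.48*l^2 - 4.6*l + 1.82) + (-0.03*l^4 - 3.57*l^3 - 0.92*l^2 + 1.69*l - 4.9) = 0.76*l^4 - 8.3*l^3 - 1.4*l^2 - 2.91*l - 3.08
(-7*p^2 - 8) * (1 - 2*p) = 14*p^3 - 7*p^2 + 16*p - 8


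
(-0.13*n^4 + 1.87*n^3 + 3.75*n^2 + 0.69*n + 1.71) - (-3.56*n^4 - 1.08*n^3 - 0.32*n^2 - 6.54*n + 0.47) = 3.43*n^4 + 2.95*n^3 + 4.07*n^2 + 7.23*n + 1.24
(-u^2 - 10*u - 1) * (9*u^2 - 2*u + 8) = -9*u^4 - 88*u^3 + 3*u^2 - 78*u - 8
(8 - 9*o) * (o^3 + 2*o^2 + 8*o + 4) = -9*o^4 - 10*o^3 - 56*o^2 + 28*o + 32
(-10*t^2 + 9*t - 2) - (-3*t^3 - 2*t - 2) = 3*t^3 - 10*t^2 + 11*t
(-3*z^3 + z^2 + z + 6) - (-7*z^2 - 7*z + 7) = -3*z^3 + 8*z^2 + 8*z - 1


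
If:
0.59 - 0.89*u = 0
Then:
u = 0.66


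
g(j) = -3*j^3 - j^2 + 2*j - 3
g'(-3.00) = -73.00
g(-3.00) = 63.00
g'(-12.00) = -1270.00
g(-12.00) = 5013.00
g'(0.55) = -1.82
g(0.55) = -2.70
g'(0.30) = 0.59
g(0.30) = -2.57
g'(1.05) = -10.02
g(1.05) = -5.48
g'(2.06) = -40.31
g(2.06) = -29.35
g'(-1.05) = -5.82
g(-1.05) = -2.73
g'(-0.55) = 0.38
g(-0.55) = -3.90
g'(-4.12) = -142.53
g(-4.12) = 181.59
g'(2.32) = -51.08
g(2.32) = -41.20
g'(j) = -9*j^2 - 2*j + 2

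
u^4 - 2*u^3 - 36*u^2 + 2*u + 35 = (u - 7)*(u - 1)*(u + 1)*(u + 5)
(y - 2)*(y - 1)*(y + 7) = y^3 + 4*y^2 - 19*y + 14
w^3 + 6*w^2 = w^2*(w + 6)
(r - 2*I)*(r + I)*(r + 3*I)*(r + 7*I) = r^4 + 9*I*r^3 - 9*r^2 + 41*I*r - 42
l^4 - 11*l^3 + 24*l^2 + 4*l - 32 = (l - 8)*(l - 2)^2*(l + 1)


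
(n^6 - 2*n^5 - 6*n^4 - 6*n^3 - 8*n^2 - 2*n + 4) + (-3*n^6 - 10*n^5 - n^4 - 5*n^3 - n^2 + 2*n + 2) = -2*n^6 - 12*n^5 - 7*n^4 - 11*n^3 - 9*n^2 + 6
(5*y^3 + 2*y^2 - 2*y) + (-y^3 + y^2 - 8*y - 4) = 4*y^3 + 3*y^2 - 10*y - 4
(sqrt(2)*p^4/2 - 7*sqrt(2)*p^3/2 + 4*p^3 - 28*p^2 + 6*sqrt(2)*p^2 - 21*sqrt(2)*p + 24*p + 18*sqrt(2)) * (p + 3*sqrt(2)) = sqrt(2)*p^5/2 - 7*sqrt(2)*p^4/2 + 7*p^4 - 49*p^3 + 18*sqrt(2)*p^3 - 105*sqrt(2)*p^2 + 60*p^2 - 126*p + 90*sqrt(2)*p + 108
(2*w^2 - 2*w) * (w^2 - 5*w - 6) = 2*w^4 - 12*w^3 - 2*w^2 + 12*w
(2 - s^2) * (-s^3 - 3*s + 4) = s^5 + s^3 - 4*s^2 - 6*s + 8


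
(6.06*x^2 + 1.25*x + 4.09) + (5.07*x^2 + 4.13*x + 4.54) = 11.13*x^2 + 5.38*x + 8.63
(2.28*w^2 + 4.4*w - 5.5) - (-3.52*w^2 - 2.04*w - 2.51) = 5.8*w^2 + 6.44*w - 2.99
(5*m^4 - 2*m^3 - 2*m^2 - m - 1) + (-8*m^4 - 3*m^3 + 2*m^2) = -3*m^4 - 5*m^3 - m - 1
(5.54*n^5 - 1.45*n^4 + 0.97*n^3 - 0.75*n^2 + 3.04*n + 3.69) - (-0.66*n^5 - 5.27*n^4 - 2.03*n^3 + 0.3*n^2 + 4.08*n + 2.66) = 6.2*n^5 + 3.82*n^4 + 3.0*n^3 - 1.05*n^2 - 1.04*n + 1.03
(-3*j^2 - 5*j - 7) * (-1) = 3*j^2 + 5*j + 7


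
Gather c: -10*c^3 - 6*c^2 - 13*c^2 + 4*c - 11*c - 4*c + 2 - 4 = -10*c^3 - 19*c^2 - 11*c - 2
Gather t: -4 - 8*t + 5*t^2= 5*t^2 - 8*t - 4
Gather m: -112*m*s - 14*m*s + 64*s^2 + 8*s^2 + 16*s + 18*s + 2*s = -126*m*s + 72*s^2 + 36*s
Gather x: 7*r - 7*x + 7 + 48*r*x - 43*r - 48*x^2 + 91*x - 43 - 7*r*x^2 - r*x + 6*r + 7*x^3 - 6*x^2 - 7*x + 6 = -30*r + 7*x^3 + x^2*(-7*r - 54) + x*(47*r + 77) - 30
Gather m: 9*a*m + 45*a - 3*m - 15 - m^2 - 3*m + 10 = 45*a - m^2 + m*(9*a - 6) - 5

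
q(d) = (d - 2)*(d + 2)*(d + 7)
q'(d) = (d - 2)*(d + 2) + (d - 2)*(d + 7) + (d + 2)*(d + 7)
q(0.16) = -28.46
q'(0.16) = -1.68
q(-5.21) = 41.43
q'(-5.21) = 4.49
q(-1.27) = -13.68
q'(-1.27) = -16.94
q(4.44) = 179.76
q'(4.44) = 117.30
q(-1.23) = -14.35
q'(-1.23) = -16.68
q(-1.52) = -9.26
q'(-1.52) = -18.35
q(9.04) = 1246.65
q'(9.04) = 367.72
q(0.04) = -28.15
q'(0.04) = -3.44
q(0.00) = -28.00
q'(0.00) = -4.00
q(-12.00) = -700.00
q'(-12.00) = 260.00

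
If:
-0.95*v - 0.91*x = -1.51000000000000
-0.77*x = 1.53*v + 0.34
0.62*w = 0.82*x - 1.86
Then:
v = -2.23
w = 2.27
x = 3.99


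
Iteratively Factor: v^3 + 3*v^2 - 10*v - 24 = (v + 2)*(v^2 + v - 12) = (v - 3)*(v + 2)*(v + 4)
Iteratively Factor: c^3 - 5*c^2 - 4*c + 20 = (c - 2)*(c^2 - 3*c - 10) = (c - 5)*(c - 2)*(c + 2)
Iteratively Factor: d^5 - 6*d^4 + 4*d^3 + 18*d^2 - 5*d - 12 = (d - 4)*(d^4 - 2*d^3 - 4*d^2 + 2*d + 3) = (d - 4)*(d + 1)*(d^3 - 3*d^2 - d + 3) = (d - 4)*(d - 3)*(d + 1)*(d^2 - 1) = (d - 4)*(d - 3)*(d + 1)^2*(d - 1)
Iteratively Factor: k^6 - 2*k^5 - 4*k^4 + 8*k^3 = (k)*(k^5 - 2*k^4 - 4*k^3 + 8*k^2) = k^2*(k^4 - 2*k^3 - 4*k^2 + 8*k) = k^2*(k + 2)*(k^3 - 4*k^2 + 4*k) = k^3*(k + 2)*(k^2 - 4*k + 4) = k^3*(k - 2)*(k + 2)*(k - 2)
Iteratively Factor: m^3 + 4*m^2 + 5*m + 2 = (m + 1)*(m^2 + 3*m + 2) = (m + 1)*(m + 2)*(m + 1)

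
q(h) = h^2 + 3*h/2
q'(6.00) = 13.50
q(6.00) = 45.00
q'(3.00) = 7.50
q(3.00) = 13.50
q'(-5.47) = -9.44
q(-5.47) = 21.72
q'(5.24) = 11.98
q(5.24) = 35.32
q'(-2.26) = -3.02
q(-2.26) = 1.72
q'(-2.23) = -2.96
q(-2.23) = 1.63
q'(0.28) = 2.06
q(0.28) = 0.50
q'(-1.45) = -1.40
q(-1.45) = -0.07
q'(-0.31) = 0.88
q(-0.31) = -0.37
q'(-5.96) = -10.42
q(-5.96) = 26.58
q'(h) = 2*h + 3/2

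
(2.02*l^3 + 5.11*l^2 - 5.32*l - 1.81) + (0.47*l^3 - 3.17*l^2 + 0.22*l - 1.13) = 2.49*l^3 + 1.94*l^2 - 5.1*l - 2.94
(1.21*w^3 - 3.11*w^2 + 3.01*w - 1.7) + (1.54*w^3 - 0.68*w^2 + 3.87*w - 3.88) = 2.75*w^3 - 3.79*w^2 + 6.88*w - 5.58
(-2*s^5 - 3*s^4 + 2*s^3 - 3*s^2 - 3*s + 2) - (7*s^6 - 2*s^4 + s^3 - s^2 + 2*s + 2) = -7*s^6 - 2*s^5 - s^4 + s^3 - 2*s^2 - 5*s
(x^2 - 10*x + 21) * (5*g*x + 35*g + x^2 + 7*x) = 5*g*x^3 - 15*g*x^2 - 245*g*x + 735*g + x^4 - 3*x^3 - 49*x^2 + 147*x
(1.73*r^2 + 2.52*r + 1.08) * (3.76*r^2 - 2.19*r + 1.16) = 6.5048*r^4 + 5.6865*r^3 + 0.548800000000001*r^2 + 0.558*r + 1.2528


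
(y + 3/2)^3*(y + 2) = y^4 + 13*y^3/2 + 63*y^2/4 + 135*y/8 + 27/4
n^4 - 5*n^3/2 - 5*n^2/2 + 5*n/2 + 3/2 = (n - 3)*(n - 1)*(n + 1/2)*(n + 1)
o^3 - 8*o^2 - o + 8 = (o - 8)*(o - 1)*(o + 1)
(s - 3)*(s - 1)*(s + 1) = s^3 - 3*s^2 - s + 3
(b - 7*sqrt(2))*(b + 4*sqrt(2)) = b^2 - 3*sqrt(2)*b - 56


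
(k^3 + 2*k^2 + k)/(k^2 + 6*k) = (k^2 + 2*k + 1)/(k + 6)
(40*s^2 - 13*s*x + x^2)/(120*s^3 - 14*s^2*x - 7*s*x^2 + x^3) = (-8*s + x)/(-24*s^2 - 2*s*x + x^2)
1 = 1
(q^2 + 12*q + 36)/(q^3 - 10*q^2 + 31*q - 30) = (q^2 + 12*q + 36)/(q^3 - 10*q^2 + 31*q - 30)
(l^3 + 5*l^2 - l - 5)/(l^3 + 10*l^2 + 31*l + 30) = (l^2 - 1)/(l^2 + 5*l + 6)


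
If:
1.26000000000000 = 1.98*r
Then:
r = 0.64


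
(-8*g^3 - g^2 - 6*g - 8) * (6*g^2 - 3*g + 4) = -48*g^5 + 18*g^4 - 65*g^3 - 34*g^2 - 32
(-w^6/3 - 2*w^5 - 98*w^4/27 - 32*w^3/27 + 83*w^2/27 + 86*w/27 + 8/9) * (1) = -w^6/3 - 2*w^5 - 98*w^4/27 - 32*w^3/27 + 83*w^2/27 + 86*w/27 + 8/9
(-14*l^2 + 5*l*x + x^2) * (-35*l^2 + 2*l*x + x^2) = 490*l^4 - 203*l^3*x - 39*l^2*x^2 + 7*l*x^3 + x^4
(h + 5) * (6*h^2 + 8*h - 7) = 6*h^3 + 38*h^2 + 33*h - 35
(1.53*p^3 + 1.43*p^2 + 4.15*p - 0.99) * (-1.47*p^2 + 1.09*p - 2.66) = -2.2491*p^5 - 0.4344*p^4 - 8.6116*p^3 + 2.175*p^2 - 12.1181*p + 2.6334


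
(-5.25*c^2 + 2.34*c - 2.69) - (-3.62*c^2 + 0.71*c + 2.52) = -1.63*c^2 + 1.63*c - 5.21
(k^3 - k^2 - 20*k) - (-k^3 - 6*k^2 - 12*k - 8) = 2*k^3 + 5*k^2 - 8*k + 8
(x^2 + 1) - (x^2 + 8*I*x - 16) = -8*I*x + 17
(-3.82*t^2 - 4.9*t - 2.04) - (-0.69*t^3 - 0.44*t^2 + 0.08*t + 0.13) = 0.69*t^3 - 3.38*t^2 - 4.98*t - 2.17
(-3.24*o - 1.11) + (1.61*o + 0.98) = -1.63*o - 0.13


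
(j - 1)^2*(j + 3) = j^3 + j^2 - 5*j + 3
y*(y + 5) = y^2 + 5*y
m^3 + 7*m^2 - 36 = (m - 2)*(m + 3)*(m + 6)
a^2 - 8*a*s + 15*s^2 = (a - 5*s)*(a - 3*s)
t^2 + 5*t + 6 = (t + 2)*(t + 3)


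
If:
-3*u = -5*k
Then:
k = 3*u/5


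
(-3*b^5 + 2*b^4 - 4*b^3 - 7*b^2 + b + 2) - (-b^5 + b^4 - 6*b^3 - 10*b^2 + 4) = -2*b^5 + b^4 + 2*b^3 + 3*b^2 + b - 2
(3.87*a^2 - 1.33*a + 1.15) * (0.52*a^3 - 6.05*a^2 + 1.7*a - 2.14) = 2.0124*a^5 - 24.1051*a^4 + 15.2235*a^3 - 17.5003*a^2 + 4.8012*a - 2.461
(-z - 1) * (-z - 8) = z^2 + 9*z + 8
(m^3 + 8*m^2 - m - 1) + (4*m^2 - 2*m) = m^3 + 12*m^2 - 3*m - 1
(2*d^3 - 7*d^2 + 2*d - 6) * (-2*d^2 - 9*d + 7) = -4*d^5 - 4*d^4 + 73*d^3 - 55*d^2 + 68*d - 42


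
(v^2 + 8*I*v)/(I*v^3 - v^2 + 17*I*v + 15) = v*(v + 8*I)/(I*v^3 - v^2 + 17*I*v + 15)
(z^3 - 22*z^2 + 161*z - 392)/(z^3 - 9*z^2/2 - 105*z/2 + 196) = 2*(z^2 - 14*z + 49)/(2*z^2 + 7*z - 49)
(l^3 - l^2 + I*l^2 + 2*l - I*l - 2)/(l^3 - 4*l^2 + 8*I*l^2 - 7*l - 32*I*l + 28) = (l^3 + l^2*(-1 + I) + l*(2 - I) - 2)/(l^3 + l^2*(-4 + 8*I) + l*(-7 - 32*I) + 28)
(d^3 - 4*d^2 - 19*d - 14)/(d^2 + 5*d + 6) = (d^2 - 6*d - 7)/(d + 3)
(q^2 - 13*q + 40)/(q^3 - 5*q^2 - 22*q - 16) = (q - 5)/(q^2 + 3*q + 2)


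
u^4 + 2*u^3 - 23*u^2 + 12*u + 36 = (u - 3)*(u - 2)*(u + 1)*(u + 6)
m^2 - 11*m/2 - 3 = (m - 6)*(m + 1/2)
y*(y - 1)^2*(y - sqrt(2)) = y^4 - 2*y^3 - sqrt(2)*y^3 + y^2 + 2*sqrt(2)*y^2 - sqrt(2)*y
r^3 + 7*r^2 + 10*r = r*(r + 2)*(r + 5)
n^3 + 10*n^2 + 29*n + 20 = (n + 1)*(n + 4)*(n + 5)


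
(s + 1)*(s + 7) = s^2 + 8*s + 7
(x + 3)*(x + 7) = x^2 + 10*x + 21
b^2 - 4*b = b*(b - 4)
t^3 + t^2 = t^2*(t + 1)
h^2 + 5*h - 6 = (h - 1)*(h + 6)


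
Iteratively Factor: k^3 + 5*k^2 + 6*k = (k + 3)*(k^2 + 2*k) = k*(k + 3)*(k + 2)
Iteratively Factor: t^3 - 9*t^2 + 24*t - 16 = (t - 4)*(t^2 - 5*t + 4) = (t - 4)*(t - 1)*(t - 4)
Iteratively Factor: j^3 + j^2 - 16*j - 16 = (j + 1)*(j^2 - 16) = (j - 4)*(j + 1)*(j + 4)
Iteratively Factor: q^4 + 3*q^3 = (q)*(q^3 + 3*q^2) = q^2*(q^2 + 3*q) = q^3*(q + 3)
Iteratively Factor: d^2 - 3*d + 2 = (d - 2)*(d - 1)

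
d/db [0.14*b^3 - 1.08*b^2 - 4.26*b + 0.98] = 0.42*b^2 - 2.16*b - 4.26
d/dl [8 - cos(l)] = sin(l)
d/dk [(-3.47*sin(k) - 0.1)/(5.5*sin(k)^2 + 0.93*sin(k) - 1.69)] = (19.085*sin(k)^2 + 1.1*sin(k) + 5.9573)*cos(k)/(30.25*sin(k)^4 + 10.23*sin(k)^3 - 17.7251*sin(k)^2 - 3.1434*sin(k) + 2.8561)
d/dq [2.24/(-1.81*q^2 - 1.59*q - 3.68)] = (8.1088*q + 3.5616)/(1.81*q^2 + 1.59*q + 3.68)^2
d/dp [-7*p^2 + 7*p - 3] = 7 - 14*p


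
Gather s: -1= -1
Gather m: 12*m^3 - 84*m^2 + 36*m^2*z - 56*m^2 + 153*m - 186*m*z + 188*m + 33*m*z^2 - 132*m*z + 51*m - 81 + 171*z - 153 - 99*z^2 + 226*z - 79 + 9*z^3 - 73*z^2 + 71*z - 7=12*m^3 + m^2*(36*z - 140) + m*(33*z^2 - 318*z + 392) + 9*z^3 - 172*z^2 + 468*z - 320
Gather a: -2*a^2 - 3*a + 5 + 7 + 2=-2*a^2 - 3*a + 14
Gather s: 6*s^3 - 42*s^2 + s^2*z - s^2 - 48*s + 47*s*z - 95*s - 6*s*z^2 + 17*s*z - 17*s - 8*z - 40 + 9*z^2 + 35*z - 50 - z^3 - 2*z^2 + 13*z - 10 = 6*s^3 + s^2*(z - 43) + s*(-6*z^2 + 64*z - 160) - z^3 + 7*z^2 + 40*z - 100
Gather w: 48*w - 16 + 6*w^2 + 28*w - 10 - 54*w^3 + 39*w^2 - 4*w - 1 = -54*w^3 + 45*w^2 + 72*w - 27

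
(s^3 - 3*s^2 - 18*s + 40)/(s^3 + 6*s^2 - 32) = (s - 5)/(s + 4)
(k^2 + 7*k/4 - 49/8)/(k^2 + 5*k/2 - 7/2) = (k - 7/4)/(k - 1)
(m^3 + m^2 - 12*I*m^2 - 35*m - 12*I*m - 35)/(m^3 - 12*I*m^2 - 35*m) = (m + 1)/m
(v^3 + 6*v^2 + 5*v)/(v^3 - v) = (v + 5)/(v - 1)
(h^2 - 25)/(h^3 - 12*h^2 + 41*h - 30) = (h + 5)/(h^2 - 7*h + 6)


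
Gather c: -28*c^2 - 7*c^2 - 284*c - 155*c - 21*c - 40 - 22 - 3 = -35*c^2 - 460*c - 65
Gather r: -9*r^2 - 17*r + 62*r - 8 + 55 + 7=-9*r^2 + 45*r + 54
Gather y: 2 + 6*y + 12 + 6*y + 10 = 12*y + 24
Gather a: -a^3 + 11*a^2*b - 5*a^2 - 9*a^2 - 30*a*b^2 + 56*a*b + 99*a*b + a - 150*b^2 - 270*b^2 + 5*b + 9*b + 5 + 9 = -a^3 + a^2*(11*b - 14) + a*(-30*b^2 + 155*b + 1) - 420*b^2 + 14*b + 14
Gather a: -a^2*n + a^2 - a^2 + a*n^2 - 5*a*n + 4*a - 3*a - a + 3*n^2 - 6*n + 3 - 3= -a^2*n + a*(n^2 - 5*n) + 3*n^2 - 6*n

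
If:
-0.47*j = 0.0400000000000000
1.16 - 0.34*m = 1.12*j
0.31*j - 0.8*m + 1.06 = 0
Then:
No Solution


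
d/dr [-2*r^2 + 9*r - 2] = 9 - 4*r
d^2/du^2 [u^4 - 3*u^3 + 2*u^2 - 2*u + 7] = 12*u^2 - 18*u + 4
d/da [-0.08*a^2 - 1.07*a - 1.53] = -0.16*a - 1.07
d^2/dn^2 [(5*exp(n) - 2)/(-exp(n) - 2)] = 12*(exp(n) - 2)*exp(n)/(exp(3*n) + 6*exp(2*n) + 12*exp(n) + 8)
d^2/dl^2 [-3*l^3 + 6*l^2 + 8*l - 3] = 12 - 18*l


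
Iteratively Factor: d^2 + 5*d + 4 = (d + 4)*(d + 1)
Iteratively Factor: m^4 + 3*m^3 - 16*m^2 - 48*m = (m + 3)*(m^3 - 16*m) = (m - 4)*(m + 3)*(m^2 + 4*m) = (m - 4)*(m + 3)*(m + 4)*(m)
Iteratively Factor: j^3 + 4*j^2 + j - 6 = (j + 2)*(j^2 + 2*j - 3) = (j + 2)*(j + 3)*(j - 1)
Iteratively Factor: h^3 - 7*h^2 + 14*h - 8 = (h - 4)*(h^2 - 3*h + 2) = (h - 4)*(h - 1)*(h - 2)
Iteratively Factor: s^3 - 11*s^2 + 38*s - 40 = (s - 2)*(s^2 - 9*s + 20) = (s - 5)*(s - 2)*(s - 4)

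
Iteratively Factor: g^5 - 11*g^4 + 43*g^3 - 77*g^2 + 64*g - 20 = (g - 5)*(g^4 - 6*g^3 + 13*g^2 - 12*g + 4) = (g - 5)*(g - 1)*(g^3 - 5*g^2 + 8*g - 4) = (g - 5)*(g - 2)*(g - 1)*(g^2 - 3*g + 2) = (g - 5)*(g - 2)^2*(g - 1)*(g - 1)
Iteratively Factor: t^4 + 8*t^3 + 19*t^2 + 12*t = (t + 4)*(t^3 + 4*t^2 + 3*t) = t*(t + 4)*(t^2 + 4*t + 3) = t*(t + 1)*(t + 4)*(t + 3)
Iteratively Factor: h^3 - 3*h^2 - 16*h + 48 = (h + 4)*(h^2 - 7*h + 12) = (h - 4)*(h + 4)*(h - 3)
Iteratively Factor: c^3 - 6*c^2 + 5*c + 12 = (c - 4)*(c^2 - 2*c - 3) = (c - 4)*(c - 3)*(c + 1)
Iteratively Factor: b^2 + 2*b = (b + 2)*(b)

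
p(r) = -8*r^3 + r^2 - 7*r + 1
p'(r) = -24*r^2 + 2*r - 7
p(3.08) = -244.82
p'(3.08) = -228.51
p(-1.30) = 29.37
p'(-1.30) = -50.16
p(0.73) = -6.69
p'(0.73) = -18.33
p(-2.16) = 101.41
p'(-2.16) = -123.29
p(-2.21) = 107.70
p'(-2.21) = -128.64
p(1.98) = -71.04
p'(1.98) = -97.13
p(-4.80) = 942.38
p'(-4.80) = -569.56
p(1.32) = -24.90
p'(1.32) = -46.18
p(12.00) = -13763.00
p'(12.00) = -3439.00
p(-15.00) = 27331.00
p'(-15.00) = -5437.00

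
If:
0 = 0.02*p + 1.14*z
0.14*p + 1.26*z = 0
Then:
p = 0.00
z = 0.00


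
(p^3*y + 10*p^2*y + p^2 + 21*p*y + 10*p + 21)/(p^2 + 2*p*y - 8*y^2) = (p^3*y + 10*p^2*y + p^2 + 21*p*y + 10*p + 21)/(p^2 + 2*p*y - 8*y^2)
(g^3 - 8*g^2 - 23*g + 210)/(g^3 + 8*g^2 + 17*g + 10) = (g^2 - 13*g + 42)/(g^2 + 3*g + 2)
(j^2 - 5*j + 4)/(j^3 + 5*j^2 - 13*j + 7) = (j - 4)/(j^2 + 6*j - 7)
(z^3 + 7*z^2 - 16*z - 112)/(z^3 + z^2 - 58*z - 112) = (z^2 - 16)/(z^2 - 6*z - 16)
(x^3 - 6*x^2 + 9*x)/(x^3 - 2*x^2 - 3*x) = (x - 3)/(x + 1)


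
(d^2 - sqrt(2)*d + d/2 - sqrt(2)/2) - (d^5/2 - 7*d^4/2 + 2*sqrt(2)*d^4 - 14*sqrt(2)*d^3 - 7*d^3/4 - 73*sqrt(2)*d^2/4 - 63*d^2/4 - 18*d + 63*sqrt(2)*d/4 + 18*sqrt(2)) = -d^5/2 - 2*sqrt(2)*d^4 + 7*d^4/2 + 7*d^3/4 + 14*sqrt(2)*d^3 + 67*d^2/4 + 73*sqrt(2)*d^2/4 - 67*sqrt(2)*d/4 + 37*d/2 - 37*sqrt(2)/2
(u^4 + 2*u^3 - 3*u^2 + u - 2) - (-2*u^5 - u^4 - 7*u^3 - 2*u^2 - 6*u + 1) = 2*u^5 + 2*u^4 + 9*u^3 - u^2 + 7*u - 3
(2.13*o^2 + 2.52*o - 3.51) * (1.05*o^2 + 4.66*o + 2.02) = 2.2365*o^4 + 12.5718*o^3 + 12.3603*o^2 - 11.2662*o - 7.0902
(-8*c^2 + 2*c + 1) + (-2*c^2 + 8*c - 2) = -10*c^2 + 10*c - 1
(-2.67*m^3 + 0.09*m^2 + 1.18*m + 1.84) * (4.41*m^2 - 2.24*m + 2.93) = -11.7747*m^5 + 6.3777*m^4 - 2.8209*m^3 + 5.7349*m^2 - 0.664200000000001*m + 5.3912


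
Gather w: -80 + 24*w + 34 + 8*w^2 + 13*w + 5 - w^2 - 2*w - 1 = 7*w^2 + 35*w - 42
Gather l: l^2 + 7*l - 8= l^2 + 7*l - 8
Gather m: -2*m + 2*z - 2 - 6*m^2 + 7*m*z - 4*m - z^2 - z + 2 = -6*m^2 + m*(7*z - 6) - z^2 + z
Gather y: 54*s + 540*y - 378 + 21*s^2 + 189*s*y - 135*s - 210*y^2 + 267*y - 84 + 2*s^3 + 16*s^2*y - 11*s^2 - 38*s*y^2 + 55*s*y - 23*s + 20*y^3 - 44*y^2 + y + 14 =2*s^3 + 10*s^2 - 104*s + 20*y^3 + y^2*(-38*s - 254) + y*(16*s^2 + 244*s + 808) - 448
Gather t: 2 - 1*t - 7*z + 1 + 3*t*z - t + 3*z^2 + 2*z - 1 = t*(3*z - 2) + 3*z^2 - 5*z + 2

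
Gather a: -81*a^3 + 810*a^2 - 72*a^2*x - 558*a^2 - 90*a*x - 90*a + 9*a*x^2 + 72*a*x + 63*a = -81*a^3 + a^2*(252 - 72*x) + a*(9*x^2 - 18*x - 27)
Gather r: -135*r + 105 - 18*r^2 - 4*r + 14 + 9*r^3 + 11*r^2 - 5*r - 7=9*r^3 - 7*r^2 - 144*r + 112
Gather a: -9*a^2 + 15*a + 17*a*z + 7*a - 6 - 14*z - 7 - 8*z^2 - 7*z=-9*a^2 + a*(17*z + 22) - 8*z^2 - 21*z - 13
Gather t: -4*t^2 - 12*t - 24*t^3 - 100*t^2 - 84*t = -24*t^3 - 104*t^2 - 96*t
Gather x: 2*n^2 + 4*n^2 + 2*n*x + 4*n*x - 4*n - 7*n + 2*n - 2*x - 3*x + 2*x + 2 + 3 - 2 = 6*n^2 - 9*n + x*(6*n - 3) + 3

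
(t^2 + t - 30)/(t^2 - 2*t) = (t^2 + t - 30)/(t*(t - 2))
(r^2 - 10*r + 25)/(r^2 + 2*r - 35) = (r - 5)/(r + 7)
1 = 1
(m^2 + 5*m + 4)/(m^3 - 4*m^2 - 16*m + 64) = (m + 1)/(m^2 - 8*m + 16)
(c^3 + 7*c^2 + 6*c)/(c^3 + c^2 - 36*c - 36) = c/(c - 6)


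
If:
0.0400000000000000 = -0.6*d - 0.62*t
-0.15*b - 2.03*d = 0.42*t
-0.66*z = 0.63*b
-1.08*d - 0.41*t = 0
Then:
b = -0.24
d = 0.04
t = -0.10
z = 0.23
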